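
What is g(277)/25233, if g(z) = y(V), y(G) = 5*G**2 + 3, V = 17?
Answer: 1448/25233 ≈ 0.057385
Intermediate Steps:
y(G) = 3 + 5*G**2
g(z) = 1448 (g(z) = 3 + 5*17**2 = 3 + 5*289 = 3 + 1445 = 1448)
g(277)/25233 = 1448/25233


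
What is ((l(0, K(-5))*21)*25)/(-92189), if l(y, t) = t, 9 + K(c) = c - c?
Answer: 4725/92189 ≈ 0.051253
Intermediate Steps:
K(c) = -9 (K(c) = -9 + (c - c) = -9 + 0 = -9)
((l(0, K(-5))*21)*25)/(-92189) = (-9*21*25)/(-92189) = -189*25*(-1/92189) = -4725*(-1/92189) = 4725/92189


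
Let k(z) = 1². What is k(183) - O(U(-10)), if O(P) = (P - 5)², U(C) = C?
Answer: -224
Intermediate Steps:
k(z) = 1
O(P) = (-5 + P)²
k(183) - O(U(-10)) = 1 - (-5 - 10)² = 1 - 1*(-15)² = 1 - 1*225 = 1 - 225 = -224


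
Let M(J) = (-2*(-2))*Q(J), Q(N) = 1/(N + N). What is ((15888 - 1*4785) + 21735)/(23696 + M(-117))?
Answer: 1921023/1386215 ≈ 1.3858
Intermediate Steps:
Q(N) = 1/(2*N)
M(J) = 2/J (M(J) = (-2*(-2))*(1/(2*J)) = 4*(1/(2*J)) = 2/J)
((15888 - 1*4785) + 21735)/(23696 + M(-117)) = ((15888 - 1*4785) + 21735)/(23696 + 2/(-117)) = ((15888 - 4785) + 21735)/(23696 + 2*(-1/117)) = (11103 + 21735)/(23696 - 2/117) = 32838/(2772430/117) = 32838*(117/2772430) = 1921023/1386215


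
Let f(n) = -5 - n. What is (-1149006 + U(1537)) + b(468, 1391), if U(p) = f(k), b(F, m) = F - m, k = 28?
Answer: -1149962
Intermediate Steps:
U(p) = -33 (U(p) = -5 - 1*28 = -5 - 28 = -33)
(-1149006 + U(1537)) + b(468, 1391) = (-1149006 - 33) + (468 - 1*1391) = -1149039 + (468 - 1391) = -1149039 - 923 = -1149962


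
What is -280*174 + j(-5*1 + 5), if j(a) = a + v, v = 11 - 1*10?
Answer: -48719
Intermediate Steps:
v = 1 (v = 11 - 10 = 1)
j(a) = 1 + a (j(a) = a + 1 = 1 + a)
-280*174 + j(-5*1 + 5) = -280*174 + (1 + (-5*1 + 5)) = -48720 + (1 + (-5 + 5)) = -48720 + (1 + 0) = -48720 + 1 = -48719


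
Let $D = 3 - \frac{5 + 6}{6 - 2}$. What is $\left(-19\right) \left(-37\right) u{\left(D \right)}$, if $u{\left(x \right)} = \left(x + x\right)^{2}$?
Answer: $\frac{703}{4} \approx 175.75$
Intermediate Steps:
$D = \frac{1}{4}$ ($D = 3 - \frac{11}{4} = \frac{1}{4} \approx 0.25$)
$u{\left(x \right)} = 4 x^{2}$ ($u{\left(x \right)} = \left(2 x\right)^{2} = 4 x^{2}$)
$\left(-19\right) \left(-37\right) u{\left(D \right)} = \left(-19\right) \left(-37\right) \frac{4}{16} = 703 \cdot 4 \cdot \frac{1}{16} = 703 \cdot \frac{1}{4} = \frac{703}{4}$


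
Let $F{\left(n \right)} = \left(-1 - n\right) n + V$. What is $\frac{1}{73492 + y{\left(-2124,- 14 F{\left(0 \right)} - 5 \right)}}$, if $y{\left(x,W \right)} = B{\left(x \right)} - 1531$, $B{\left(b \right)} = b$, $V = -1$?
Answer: $\frac{1}{69837} \approx 1.4319 \cdot 10^{-5}$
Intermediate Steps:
$F{\left(n \right)} = -1 + n \left(-1 - n\right)$ ($F{\left(n \right)} = \left(-1 - n\right) n - 1 = n \left(-1 - n\right) - 1 = -1 + n \left(-1 - n\right)$)
$y{\left(x,W \right)} = -1531 + x$ ($y{\left(x,W \right)} = x - 1531 = -1531 + x$)
$\frac{1}{73492 + y{\left(-2124,- 14 F{\left(0 \right)} - 5 \right)}} = \frac{1}{73492 - 3655} = \frac{1}{69837}$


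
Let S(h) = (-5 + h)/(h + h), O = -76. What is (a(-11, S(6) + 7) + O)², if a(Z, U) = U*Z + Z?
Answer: 3916441/144 ≈ 27198.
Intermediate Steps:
S(h) = (-5 + h)/(2*h) (S(h) = (-5 + h)/((2*h)) = (-5 + h)*(1/(2*h)) = (-5 + h)/(2*h))
a(Z, U) = Z + U*Z
(a(-11, S(6) + 7) + O)² = (-11*(1 + ((½)*(-5 + 6)/6 + 7)) - 76)² = (-11*(1 + ((½)*(⅙)*1 + 7)) - 76)² = (-11*(1 + (1/12 + 7)) - 76)² = (-11*(1 + 85/12) - 76)² = (-11*97/12 - 76)² = (-1067/12 - 76)² = (-1979/12)² = 3916441/144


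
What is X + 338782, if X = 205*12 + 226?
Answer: 341468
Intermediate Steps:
X = 2686 (X = 2460 + 226 = 2686)
X + 338782 = 2686 + 338782 = 341468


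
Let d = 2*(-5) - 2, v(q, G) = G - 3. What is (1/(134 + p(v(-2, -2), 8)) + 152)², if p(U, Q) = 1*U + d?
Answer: 316306225/13689 ≈ 23107.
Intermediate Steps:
v(q, G) = -3 + G
d = -12 (d = -10 - 2 = -12)
p(U, Q) = -12 + U (p(U, Q) = 1*U - 12 = U - 12 = -12 + U)
(1/(134 + p(v(-2, -2), 8)) + 152)² = (1/(134 + (-12 + (-3 - 2))) + 152)² = (1/(134 + (-12 - 5)) + 152)² = (1/(134 - 17) + 152)² = (1/117 + 152)² = (17785/117)² = 316306225/13689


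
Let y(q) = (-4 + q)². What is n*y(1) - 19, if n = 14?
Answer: 107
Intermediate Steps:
n*y(1) - 19 = 14*(-4 + 1)² - 19 = 14*(-3)² - 19 = 14*9 - 19 = 126 - 19 = 107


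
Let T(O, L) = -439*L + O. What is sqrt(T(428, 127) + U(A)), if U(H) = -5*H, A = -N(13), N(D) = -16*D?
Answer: I*sqrt(56365) ≈ 237.41*I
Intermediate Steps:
T(O, L) = O - 439*L
A = 208 (A = -(-16)*13 = -1*(-208) = 208)
sqrt(T(428, 127) + U(A)) = sqrt((428 - 439*127) - 5*208) = sqrt((428 - 55753) - 1040) = sqrt(-55325 - 1040) = sqrt(-56365) = I*sqrt(56365)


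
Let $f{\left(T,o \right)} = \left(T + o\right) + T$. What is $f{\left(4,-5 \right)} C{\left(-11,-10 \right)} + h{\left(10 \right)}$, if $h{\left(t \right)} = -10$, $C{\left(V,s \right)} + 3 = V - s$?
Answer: $-22$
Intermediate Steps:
$C{\left(V,s \right)} = -3 + V - s$ ($C{\left(V,s \right)} = -3 + \left(V - s\right) = -3 + V - s$)
$f{\left(T,o \right)} = o + 2 T$
$f{\left(4,-5 \right)} C{\left(-11,-10 \right)} + h{\left(10 \right)} = \left(-5 + 2 \cdot 4\right) \left(-3 - 11 - -10\right) - 10 = \left(-5 + 8\right) \left(-3 - 11 + 10\right) - 10 = 3 \left(-4\right) - 10 = -12 - 10 = -22$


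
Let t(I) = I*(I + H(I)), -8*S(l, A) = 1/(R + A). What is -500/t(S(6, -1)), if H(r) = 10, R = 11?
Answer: 3200000/799 ≈ 4005.0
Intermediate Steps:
S(l, A) = -1/(8*(11 + A))
t(I) = I*(10 + I) (t(I) = I*(I + 10) = I*(10 + I))
-500/t(S(6, -1)) = -500*(-80/(10 - 1/(88 + 8*(-1)))) = -500*(-80/(10 - 1/(88 - 8))) = -500*(-80/(10 - 1/80)) = -500/((-1/80*799/80)) = -500/(-799/6400) = -500*(-6400/799) = 3200000/799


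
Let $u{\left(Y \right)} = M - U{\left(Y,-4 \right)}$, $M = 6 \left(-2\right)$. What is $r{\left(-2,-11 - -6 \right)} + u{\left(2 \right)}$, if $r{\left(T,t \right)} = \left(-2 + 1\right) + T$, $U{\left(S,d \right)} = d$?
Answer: $-11$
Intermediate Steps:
$r{\left(T,t \right)} = -1 + T$
$M = -12$
$u{\left(Y \right)} = -8$ ($u{\left(Y \right)} = -12 - -4 = -12 + 4 = -8$)
$r{\left(-2,-11 - -6 \right)} + u{\left(2 \right)} = \left(-1 - 2\right) - 8 = -3 - 8 = -11$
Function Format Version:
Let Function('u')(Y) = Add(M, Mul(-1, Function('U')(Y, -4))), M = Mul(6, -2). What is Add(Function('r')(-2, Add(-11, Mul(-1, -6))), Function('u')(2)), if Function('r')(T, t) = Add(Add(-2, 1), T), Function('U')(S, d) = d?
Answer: -11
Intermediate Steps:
Function('r')(T, t) = Add(-1, T)
M = -12
Function('u')(Y) = -8 (Function('u')(Y) = Add(-12, Mul(-1, -4)) = Add(-12, 4) = -8)
Add(Function('r')(-2, Add(-11, Mul(-1, -6))), Function('u')(2)) = Add(Add(-1, -2), -8) = Add(-3, -8) = -11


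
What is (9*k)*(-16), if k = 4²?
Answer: -2304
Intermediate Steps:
k = 16
(9*k)*(-16) = (9*16)*(-16) = 144*(-16) = -2304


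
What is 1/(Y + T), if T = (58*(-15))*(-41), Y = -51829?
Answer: -1/16159 ≈ -6.1885e-5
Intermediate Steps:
T = 35670 (T = -870*(-41) = 35670)
1/(Y + T) = 1/(-51829 + 35670) = 1/(-16159) = -1/16159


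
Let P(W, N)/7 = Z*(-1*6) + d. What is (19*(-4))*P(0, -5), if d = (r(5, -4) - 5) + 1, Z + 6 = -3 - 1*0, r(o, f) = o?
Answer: -29260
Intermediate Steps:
Z = -9 (Z = -6 + (-3 - 1*0) = -6 + (-3 + 0) = -6 - 3 = -9)
d = 1 (d = (5 - 5) + 1 = 0 + 1 = 1)
P(W, N) = 385 (P(W, N) = 7*(-(-9)*6 + 1) = 7*(-9*(-6) + 1) = 7*(54 + 1) = 7*55 = 385)
(19*(-4))*P(0, -5) = (19*(-4))*385 = -76*385 = -29260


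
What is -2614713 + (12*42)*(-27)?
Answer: -2628321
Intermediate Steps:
-2614713 + (12*42)*(-27) = -2614713 + 504*(-27) = -2614713 - 13608 = -2628321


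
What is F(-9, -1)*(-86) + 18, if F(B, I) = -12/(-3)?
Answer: -326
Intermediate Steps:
F(B, I) = 4 (F(B, I) = -12*(-1/3) = 4)
F(-9, -1)*(-86) + 18 = 4*(-86) + 18 = -344 + 18 = -326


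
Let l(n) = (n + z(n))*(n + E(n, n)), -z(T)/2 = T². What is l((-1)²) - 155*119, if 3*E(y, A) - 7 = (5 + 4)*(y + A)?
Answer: -55363/3 ≈ -18454.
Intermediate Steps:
z(T) = -2*T²
E(y, A) = 7/3 + 3*A + 3*y (E(y, A) = 7/3 + ((5 + 4)*(y + A))/3 = 7/3 + (9*(A + y))/3 = 7/3 + (9*A + 9*y)/3 = 7/3 + (3*A + 3*y) = 7/3 + 3*A + 3*y)
l(n) = (7/3 + 7*n)*(n - 2*n²) (l(n) = (n - 2*n²)*(n + (7/3 + 3*n + 3*n)) = (n - 2*n²)*(n + (7/3 + 6*n)) = (n - 2*n²)*(7/3 + 7*n) = (7/3 + 7*n)*(n - 2*n²))
l((-1)²) - 155*119 = (7/3)*(-1)²*(1 + (-1)² - 6*((-1)²)²) - 155*119 = (7/3)*1*(1 + 1 - 6*1²) - 18445 = (7/3)*1*(1 + 1 - 6*1) - 18445 = (7/3)*1*(1 + 1 - 6) - 18445 = (7/3)*1*(-4) - 18445 = -28/3 - 18445 = -55363/3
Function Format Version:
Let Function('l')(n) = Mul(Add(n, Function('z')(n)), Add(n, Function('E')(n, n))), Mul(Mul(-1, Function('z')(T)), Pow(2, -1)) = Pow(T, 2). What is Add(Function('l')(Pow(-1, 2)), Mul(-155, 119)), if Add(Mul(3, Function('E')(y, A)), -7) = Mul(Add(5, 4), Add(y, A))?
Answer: Rational(-55363, 3) ≈ -18454.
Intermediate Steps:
Function('z')(T) = Mul(-2, Pow(T, 2))
Function('E')(y, A) = Add(Rational(7, 3), Mul(3, A), Mul(3, y)) (Function('E')(y, A) = Add(Rational(7, 3), Mul(Rational(1, 3), Mul(Add(5, 4), Add(y, A)))) = Add(Rational(7, 3), Mul(Rational(1, 3), Mul(9, Add(A, y)))) = Add(Rational(7, 3), Mul(Rational(1, 3), Add(Mul(9, A), Mul(9, y)))) = Add(Rational(7, 3), Add(Mul(3, A), Mul(3, y))) = Add(Rational(7, 3), Mul(3, A), Mul(3, y)))
Function('l')(n) = Mul(Add(Rational(7, 3), Mul(7, n)), Add(n, Mul(-2, Pow(n, 2)))) (Function('l')(n) = Mul(Add(n, Mul(-2, Pow(n, 2))), Add(n, Add(Rational(7, 3), Mul(3, n), Mul(3, n)))) = Mul(Add(n, Mul(-2, Pow(n, 2))), Add(n, Add(Rational(7, 3), Mul(6, n)))) = Mul(Add(n, Mul(-2, Pow(n, 2))), Add(Rational(7, 3), Mul(7, n))) = Mul(Add(Rational(7, 3), Mul(7, n)), Add(n, Mul(-2, Pow(n, 2)))))
Add(Function('l')(Pow(-1, 2)), Mul(-155, 119)) = Add(Mul(Rational(7, 3), Pow(-1, 2), Add(1, Pow(-1, 2), Mul(-6, Pow(Pow(-1, 2), 2)))), Mul(-155, 119)) = Add(Mul(Rational(7, 3), 1, Add(1, 1, Mul(-6, Pow(1, 2)))), -18445) = Add(Mul(Rational(7, 3), 1, Add(1, 1, Mul(-6, 1))), -18445) = Add(Mul(Rational(7, 3), 1, Add(1, 1, -6)), -18445) = Add(Mul(Rational(7, 3), 1, -4), -18445) = Add(Rational(-28, 3), -18445) = Rational(-55363, 3)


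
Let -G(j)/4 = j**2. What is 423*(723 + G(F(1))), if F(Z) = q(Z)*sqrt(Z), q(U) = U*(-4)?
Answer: 278757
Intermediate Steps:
q(U) = -4*U
F(Z) = -4*Z**(3/2) (F(Z) = (-4*Z)*sqrt(Z) = -4*Z**(3/2))
G(j) = -4*j**2
423*(723 + G(F(1))) = 423*(723 - 4*(-4*1**(3/2))**2) = 423*(723 - 4*(-4*1)**2) = 423*(723 - 4*(-4)**2) = 423*(723 - 4*16) = 423*(723 - 64) = 423*659 = 278757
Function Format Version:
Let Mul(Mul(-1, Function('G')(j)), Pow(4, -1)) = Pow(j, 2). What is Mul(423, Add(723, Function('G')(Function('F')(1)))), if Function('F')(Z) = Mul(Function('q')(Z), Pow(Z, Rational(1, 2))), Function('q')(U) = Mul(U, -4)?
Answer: 278757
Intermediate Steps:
Function('q')(U) = Mul(-4, U)
Function('F')(Z) = Mul(-4, Pow(Z, Rational(3, 2))) (Function('F')(Z) = Mul(Mul(-4, Z), Pow(Z, Rational(1, 2))) = Mul(-4, Pow(Z, Rational(3, 2))))
Function('G')(j) = Mul(-4, Pow(j, 2))
Mul(423, Add(723, Function('G')(Function('F')(1)))) = Mul(423, Add(723, Mul(-4, Pow(Mul(-4, Pow(1, Rational(3, 2))), 2)))) = Mul(423, Add(723, Mul(-4, Pow(Mul(-4, 1), 2)))) = Mul(423, Add(723, Mul(-4, Pow(-4, 2)))) = Mul(423, Add(723, Mul(-4, 16))) = Mul(423, Add(723, -64)) = Mul(423, 659) = 278757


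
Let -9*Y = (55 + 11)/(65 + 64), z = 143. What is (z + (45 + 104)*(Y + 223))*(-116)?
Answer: -1497665792/387 ≈ -3.8699e+6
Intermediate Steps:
Y = -22/387 (Y = -(55 + 11)/(9*(65 + 64)) = -22/(3*129) = -⅑*22/43 = -22/387 ≈ -0.056848)
(z + (45 + 104)*(Y + 223))*(-116) = (143 + (45 + 104)*(-22/387 + 223))*(-116) = (143 + 149*(86279/387))*(-116) = (143 + 12855571/387)*(-116) = (12910912/387)*(-116) = -1497665792/387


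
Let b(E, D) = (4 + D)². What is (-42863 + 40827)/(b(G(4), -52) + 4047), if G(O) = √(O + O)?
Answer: -2036/6351 ≈ -0.32058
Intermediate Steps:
G(O) = √2*√O (G(O) = √(2*O) = √2*√O)
(-42863 + 40827)/(b(G(4), -52) + 4047) = (-42863 + 40827)/((4 - 52)² + 4047) = -2036/((-48)² + 4047) = -2036/(2304 + 4047) = -2036/6351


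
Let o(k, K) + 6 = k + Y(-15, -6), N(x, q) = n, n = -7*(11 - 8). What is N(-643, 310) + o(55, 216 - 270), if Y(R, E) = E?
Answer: 22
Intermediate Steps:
n = -21 (n = -7*3 = -21)
N(x, q) = -21
o(k, K) = -12 + k (o(k, K) = -6 + (k - 6) = -6 + (-6 + k) = -12 + k)
N(-643, 310) + o(55, 216 - 270) = -21 + (-12 + 55) = -21 + 43 = 22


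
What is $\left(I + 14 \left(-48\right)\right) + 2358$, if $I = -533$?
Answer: $1153$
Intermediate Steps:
$\left(I + 14 \left(-48\right)\right) + 2358 = \left(-533 + 14 \left(-48\right)\right) + 2358 = \left(-533 - 672\right) + 2358 = -1205 + 2358 = 1153$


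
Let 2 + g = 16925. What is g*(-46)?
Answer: -778458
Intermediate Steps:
g = 16923 (g = -2 + 16925 = 16923)
g*(-46) = 16923*(-46) = -778458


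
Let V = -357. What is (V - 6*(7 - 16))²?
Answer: 91809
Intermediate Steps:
(V - 6*(7 - 16))² = (-357 - 6*(7 - 16))² = (-357 - 6*(-9))² = (-357 + 54)² = (-303)² = 91809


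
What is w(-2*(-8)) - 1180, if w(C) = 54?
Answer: -1126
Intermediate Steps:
w(-2*(-8)) - 1180 = 54 - 1180 = -1126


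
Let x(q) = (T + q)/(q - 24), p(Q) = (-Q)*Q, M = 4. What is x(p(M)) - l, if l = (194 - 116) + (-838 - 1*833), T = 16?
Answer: 1593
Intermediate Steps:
p(Q) = -Q²
x(q) = (16 + q)/(-24 + q) (x(q) = (16 + q)/(q - 24) = (16 + q)/(-24 + q))
l = -1593 (l = 78 + (-838 - 833) = 78 - 1671 = -1593)
x(p(M)) - l = (16 - 1*4²)/(-24 - 1*4²) - 1*(-1593) = (16 - 1*16)/(-24 - 1*16) + 1593 = (16 - 16)/(-24 - 16) + 1593 = 0/(-40) + 1593 = -1/40*0 + 1593 = 0 + 1593 = 1593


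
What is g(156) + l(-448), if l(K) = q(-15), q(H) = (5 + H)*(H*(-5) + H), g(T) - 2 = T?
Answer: -442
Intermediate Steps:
g(T) = 2 + T
q(H) = -4*H*(5 + H) (q(H) = (5 + H)*(-5*H + H) = (5 + H)*(-4*H) = -4*H*(5 + H))
l(K) = -600 (l(K) = -4*(-15)*(5 - 15) = -4*(-15)*(-10) = -600)
g(156) + l(-448) = (2 + 156) - 600 = 158 - 600 = -442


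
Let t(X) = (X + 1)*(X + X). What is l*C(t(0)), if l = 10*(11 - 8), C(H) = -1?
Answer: -30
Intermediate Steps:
t(X) = 2*X*(1 + X) (t(X) = (1 + X)*(2*X) = 2*X*(1 + X))
l = 30 (l = 10*3 = 30)
l*C(t(0)) = 30*(-1) = -30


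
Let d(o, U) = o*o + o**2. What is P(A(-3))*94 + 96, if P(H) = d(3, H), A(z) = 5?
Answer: 1788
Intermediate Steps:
d(o, U) = 2*o**2 (d(o, U) = o**2 + o**2 = 2*o**2)
P(H) = 18 (P(H) = 2*3**2 = 2*9 = 18)
P(A(-3))*94 + 96 = 18*94 + 96 = 1692 + 96 = 1788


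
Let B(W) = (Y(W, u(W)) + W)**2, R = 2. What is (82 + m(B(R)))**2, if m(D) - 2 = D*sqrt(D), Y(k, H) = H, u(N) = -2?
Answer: 7056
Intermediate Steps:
B(W) = (-2 + W)**2
m(D) = 2 + D**(3/2) (m(D) = 2 + D*sqrt(D) = 2 + D**(3/2))
(82 + m(B(R)))**2 = (82 + (2 + ((-2 + 2)**2)**(3/2)))**2 = (82 + (2 + (0**2)**(3/2)))**2 = (82 + (2 + 0**(3/2)))**2 = (82 + (2 + 0))**2 = (82 + 2)**2 = 84**2 = 7056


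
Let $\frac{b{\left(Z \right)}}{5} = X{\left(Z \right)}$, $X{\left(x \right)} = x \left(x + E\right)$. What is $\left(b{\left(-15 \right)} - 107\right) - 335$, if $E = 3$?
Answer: $458$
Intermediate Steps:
$X{\left(x \right)} = x \left(3 + x\right)$ ($X{\left(x \right)} = x \left(x + 3\right) = x \left(3 + x\right)$)
$b{\left(Z \right)} = 5 Z \left(3 + Z\right)$
$\left(b{\left(-15 \right)} - 107\right) - 335 = \left(5 \left(-15\right) \left(3 - 15\right) - 107\right) - 335 = \left(5 \left(-15\right) \left(-12\right) - 107\right) - 335 = \left(900 - 107\right) - 335 = 793 - 335 = 458$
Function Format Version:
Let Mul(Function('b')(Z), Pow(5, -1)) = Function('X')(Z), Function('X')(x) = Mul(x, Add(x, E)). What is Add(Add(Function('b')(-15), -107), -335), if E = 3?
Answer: 458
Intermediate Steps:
Function('X')(x) = Mul(x, Add(3, x)) (Function('X')(x) = Mul(x, Add(x, 3)) = Mul(x, Add(3, x)))
Function('b')(Z) = Mul(5, Z, Add(3, Z)) (Function('b')(Z) = Mul(5, Mul(Z, Add(3, Z))) = Mul(5, Z, Add(3, Z)))
Add(Add(Function('b')(-15), -107), -335) = Add(Add(Mul(5, -15, Add(3, -15)), -107), -335) = Add(Add(Mul(5, -15, -12), -107), -335) = Add(Add(900, -107), -335) = Add(793, -335) = 458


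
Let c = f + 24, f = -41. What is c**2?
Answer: 289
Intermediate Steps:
c = -17 (c = -41 + 24 = -17)
c**2 = (-17)**2 = 289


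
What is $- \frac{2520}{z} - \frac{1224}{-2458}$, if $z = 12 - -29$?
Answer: $- \frac{3071988}{50389} \approx -60.965$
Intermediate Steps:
$z = 41$ ($z = 12 + 29 = 41$)
$- \frac{2520}{z} - \frac{1224}{-2458} = - \frac{2520}{41} - \frac{1224}{-2458} = \left(-2520\right) \frac{1}{41} - - \frac{612}{1229} = - \frac{2520}{41} + \frac{612}{1229} = - \frac{3071988}{50389}$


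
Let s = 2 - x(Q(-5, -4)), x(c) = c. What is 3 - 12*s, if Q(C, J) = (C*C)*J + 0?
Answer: -1221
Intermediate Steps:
Q(C, J) = J*C² (Q(C, J) = C²*J + 0 = J*C² + 0 = J*C²)
s = 102 (s = 2 - (-4)*(-5)² = 2 - (-4)*25 = 2 - 1*(-100) = 2 + 100 = 102)
3 - 12*s = 3 - 12*102 = 3 - 1224 = -1221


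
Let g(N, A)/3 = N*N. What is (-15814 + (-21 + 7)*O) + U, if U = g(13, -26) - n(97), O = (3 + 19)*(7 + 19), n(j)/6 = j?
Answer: -23897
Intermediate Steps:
g(N, A) = 3*N² (g(N, A) = 3*(N*N) = 3*N²)
n(j) = 6*j
O = 572 (O = 22*26 = 572)
U = -75 (U = 3*13² - 6*97 = 3*169 - 1*582 = 507 - 582 = -75)
(-15814 + (-21 + 7)*O) + U = (-15814 + (-21 + 7)*572) - 75 = (-15814 - 14*572) - 75 = (-15814 - 8008) - 75 = -23822 - 75 = -23897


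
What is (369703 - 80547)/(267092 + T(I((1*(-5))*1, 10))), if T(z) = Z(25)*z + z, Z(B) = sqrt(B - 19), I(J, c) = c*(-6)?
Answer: 2412934531/2228314607 + 1084335*sqrt(6)/4456629214 ≈ 1.0834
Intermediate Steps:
I(J, c) = -6*c
Z(B) = sqrt(-19 + B)
T(z) = z + z*sqrt(6) (T(z) = sqrt(-19 + 25)*z + z = sqrt(6)*z + z = z*sqrt(6) + z = z + z*sqrt(6))
(369703 - 80547)/(267092 + T(I((1*(-5))*1, 10))) = (369703 - 80547)/(267092 + (-6*10)*(1 + sqrt(6))) = 289156/(267092 - 60*(1 + sqrt(6))) = 289156/(267092 + (-60 - 60*sqrt(6))) = 289156/(267032 - 60*sqrt(6))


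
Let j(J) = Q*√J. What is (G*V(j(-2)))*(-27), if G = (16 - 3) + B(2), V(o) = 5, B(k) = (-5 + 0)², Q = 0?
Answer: -5130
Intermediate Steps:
B(k) = 25 (B(k) = (-5)² = 25)
j(J) = 0 (j(J) = 0*√J = 0)
G = 38 (G = (16 - 3) + 25 = 13 + 25 = 38)
(G*V(j(-2)))*(-27) = (38*5)*(-27) = 190*(-27) = -5130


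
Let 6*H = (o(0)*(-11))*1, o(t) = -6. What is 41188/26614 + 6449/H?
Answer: 12291911/20911 ≈ 587.82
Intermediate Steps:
H = 11 (H = (-6*(-11)*1)/6 = (66*1)/6 = (1/6)*66 = 11)
41188/26614 + 6449/H = 41188/26614 + 6449/11 = 41188*(1/26614) + 6449*(1/11) = 2942/1901 + 6449/11 = 12291911/20911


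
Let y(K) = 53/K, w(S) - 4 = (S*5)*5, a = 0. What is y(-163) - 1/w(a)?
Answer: -375/652 ≈ -0.57515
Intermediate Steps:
w(S) = 4 + 25*S (w(S) = 4 + (S*5)*5 = 4 + (5*S)*5 = 4 + 25*S)
y(-163) - 1/w(a) = 53/(-163) - 1/(4 + 25*0) = 53*(-1/163) - 1/(4 + 0) = -53/163 - 1/4 = -53/163 - 1*¼ = -53/163 - ¼ = -375/652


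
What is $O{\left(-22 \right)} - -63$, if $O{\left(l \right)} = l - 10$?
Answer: $31$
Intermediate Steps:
$O{\left(l \right)} = -10 + l$
$O{\left(-22 \right)} - -63 = \left(-10 - 22\right) - -63 = -32 + 63 = 31$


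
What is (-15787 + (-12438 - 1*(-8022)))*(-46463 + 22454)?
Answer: 485053827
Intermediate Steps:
(-15787 + (-12438 - 1*(-8022)))*(-46463 + 22454) = (-15787 + (-12438 + 8022))*(-24009) = (-15787 - 4416)*(-24009) = -20203*(-24009) = 485053827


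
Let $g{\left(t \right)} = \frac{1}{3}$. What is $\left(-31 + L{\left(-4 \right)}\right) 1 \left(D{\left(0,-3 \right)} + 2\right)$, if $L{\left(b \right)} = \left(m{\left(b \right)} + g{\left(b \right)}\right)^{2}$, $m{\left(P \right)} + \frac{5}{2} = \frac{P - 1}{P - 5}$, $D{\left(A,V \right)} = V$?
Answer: $\frac{9203}{324} \approx 28.404$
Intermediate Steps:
$m{\left(P \right)} = - \frac{5}{2} + \frac{-1 + P}{-5 + P}$ ($m{\left(P \right)} = - \frac{5}{2} + \frac{P - 1}{P - 5} = - \frac{5}{2} + \frac{-1 + P}{-5 + P}$)
$g{\left(t \right)} = \frac{1}{3}$
$L{\left(b \right)} = \left(\frac{1}{3} + \frac{23 - 3 b}{2 \left(-5 + b\right)}\right)^{2}$ ($L{\left(b \right)} = \left(\frac{23 - 3 b}{2 \left(-5 + b\right)} + \frac{1}{3}\right)^{2} = \left(\frac{1}{3} + \frac{23 - 3 b}{2 \left(-5 + b\right)}\right)^{2}$)
$\left(-31 + L{\left(-4 \right)}\right) 1 \left(D{\left(0,-3 \right)} + 2\right) = \left(-31 + \frac{\left(59 - -28\right)^{2}}{36 \left(-5 - 4\right)^{2}}\right) 1 \left(-3 + 2\right) = \left(-31 + \frac{\left(59 + 28\right)^{2}}{36 \cdot 81}\right) 1 \left(-1\right) = \left(-31 + \frac{1}{36} \cdot \frac{1}{81} \cdot 87^{2}\right) \left(-1\right) = \left(-31 + \frac{1}{36} \cdot \frac{1}{81} \cdot 7569\right) \left(-1\right) = \left(-31 + \frac{841}{324}\right) \left(-1\right) = \left(- \frac{9203}{324}\right) \left(-1\right) = \frac{9203}{324}$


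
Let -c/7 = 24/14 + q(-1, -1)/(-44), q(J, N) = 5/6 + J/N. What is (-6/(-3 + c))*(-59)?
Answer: -8496/353 ≈ -24.068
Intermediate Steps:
q(J, N) = ⅚ + J/N (q(J, N) = 5*(⅙) + J/N = ⅚ + J/N)
c = -281/24 (c = -7*(24/14 + (⅚ - 1/(-1))/(-44)) = -7*(24*(1/14) + (⅚ - 1*(-1))*(-1/44)) = -7*(12/7 + (⅚ + 1)*(-1/44)) = -7*(12/7 + (11/6)*(-1/44)) = -7*(12/7 - 1/24) = -7*281/168 = -281/24 ≈ -11.708)
(-6/(-3 + c))*(-59) = (-6/(-3 - 281/24))*(-59) = (-6/(-353/24))*(-59) = -24/353*(-6)*(-59) = (144/353)*(-59) = -8496/353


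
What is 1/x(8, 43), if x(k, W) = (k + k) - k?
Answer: 1/8 ≈ 0.12500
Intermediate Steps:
x(k, W) = k (x(k, W) = 2*k - k = k)
1/x(8, 43) = 1/8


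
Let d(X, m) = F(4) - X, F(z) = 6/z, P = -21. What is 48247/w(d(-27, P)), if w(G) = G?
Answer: 96494/57 ≈ 1692.9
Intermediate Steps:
d(X, m) = 3/2 - X (d(X, m) = 6/4 - X = 6*(¼) - X = 3/2 - X)
48247/w(d(-27, P)) = 48247/(3/2 - 1*(-27)) = 48247/(3/2 + 27) = 48247/(57/2) = 48247*(2/57) = 96494/57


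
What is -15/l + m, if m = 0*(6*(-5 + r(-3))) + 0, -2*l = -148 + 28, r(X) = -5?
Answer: -1/4 ≈ -0.25000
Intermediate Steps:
l = 60 (l = -(-148 + 28)/2 = -1/2*(-120) = 60)
m = 0 (m = 0*(6*(-5 - 5)) + 0 = 0*(6*(-10)) + 0 = 0*(-60) + 0 = 0 + 0 = 0)
-15/l + m = -15/60 + 0 = (1/60)*(-15) + 0 = -1/4 + 0 = -1/4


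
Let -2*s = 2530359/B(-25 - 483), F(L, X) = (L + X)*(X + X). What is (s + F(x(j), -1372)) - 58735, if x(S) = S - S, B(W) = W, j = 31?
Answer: 3767859887/1016 ≈ 3.7085e+6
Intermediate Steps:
x(S) = 0
F(L, X) = 2*X*(L + X) (F(L, X) = (L + X)*(2*X) = 2*X*(L + X))
s = 2530359/1016 (s = -2530359/(2*(-25 - 483)) = -2530359/(2*(-508)) = -2530359*(-1)/(2*508) = -½*(-2530359/508) = 2530359/1016 ≈ 2490.5)
(s + F(x(j), -1372)) - 58735 = (2530359/1016 + 2*(-1372)*(0 - 1372)) - 58735 = (2530359/1016 + 2*(-1372)*(-1372)) - 58735 = (2530359/1016 + 3764768) - 58735 = 3827534647/1016 - 58735 = 3767859887/1016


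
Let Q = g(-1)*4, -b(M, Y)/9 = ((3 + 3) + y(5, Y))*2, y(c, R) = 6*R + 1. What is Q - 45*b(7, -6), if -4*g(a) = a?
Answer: -23489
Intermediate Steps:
y(c, R) = 1 + 6*R
g(a) = -a/4
b(M, Y) = -126 - 108*Y (b(M, Y) = -9*((3 + 3) + (1 + 6*Y))*2 = -9*(6 + (1 + 6*Y))*2 = -9*(7 + 6*Y)*2 = -9*(14 + 12*Y) = -126 - 108*Y)
Q = 1 (Q = -¼*(-1)*4 = (¼)*4 = 1)
Q - 45*b(7, -6) = 1 - 45*(-126 - 108*(-6)) = 1 - 45*(-126 + 648) = 1 - 45*522 = 1 - 23490 = -23489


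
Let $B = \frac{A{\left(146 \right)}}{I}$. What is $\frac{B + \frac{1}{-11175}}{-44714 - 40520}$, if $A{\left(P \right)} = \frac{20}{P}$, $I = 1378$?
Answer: $- \frac{2789}{23953693507575} \approx -1.1643 \cdot 10^{-10}$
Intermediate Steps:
$B = \frac{5}{50297}$ ($B = \frac{20 \cdot \frac{1}{146}}{1378} = 20 \cdot \frac{1}{146} \cdot \frac{1}{1378} = \frac{10}{73} \cdot \frac{1}{1378} = \frac{5}{50297} \approx 9.9409 \cdot 10^{-5}$)
$\frac{B + \frac{1}{-11175}}{-44714 - 40520} = \frac{\frac{5}{50297} + \frac{1}{-11175}}{-44714 - 40520} = \frac{\frac{5}{50297} - \frac{1}{11175}}{-85234} = \frac{5578}{562068975} \left(- \frac{1}{85234}\right) = - \frac{2789}{23953693507575}$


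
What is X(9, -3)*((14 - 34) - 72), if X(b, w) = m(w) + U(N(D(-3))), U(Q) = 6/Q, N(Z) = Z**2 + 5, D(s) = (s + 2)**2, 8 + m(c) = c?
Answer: 920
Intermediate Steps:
m(c) = -8 + c
D(s) = (2 + s)**2
N(Z) = 5 + Z**2
X(b, w) = -7 + w (X(b, w) = (-8 + w) + 6/(5 + ((2 - 3)**2)**2) = (-8 + w) + 6/(5 + ((-1)**2)**2) = (-8 + w) + 6/(5 + 1**2) = (-8 + w) + 6/(5 + 1) = (-8 + w) + 6/6 = (-8 + w) + 6*(1/6) = (-8 + w) + 1 = -7 + w)
X(9, -3)*((14 - 34) - 72) = (-7 - 3)*((14 - 34) - 72) = -10*(-20 - 72) = -10*(-92) = 920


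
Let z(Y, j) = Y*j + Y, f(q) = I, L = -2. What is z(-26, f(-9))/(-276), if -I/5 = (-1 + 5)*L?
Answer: 533/138 ≈ 3.8623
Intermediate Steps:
I = 40 (I = -5*(-1 + 5)*(-2) = -20*(-2) = -5*(-8) = 40)
f(q) = 40
z(Y, j) = Y + Y*j
z(-26, f(-9))/(-276) = -26*(1 + 40)/(-276) = -26*41*(-1/276) = -1066*(-1/276) = 533/138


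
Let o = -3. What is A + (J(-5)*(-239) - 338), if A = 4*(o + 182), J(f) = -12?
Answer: 3246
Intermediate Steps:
A = 716 (A = 4*(-3 + 182) = 4*179 = 716)
A + (J(-5)*(-239) - 338) = 716 + (-12*(-239) - 338) = 716 + (2868 - 338) = 716 + 2530 = 3246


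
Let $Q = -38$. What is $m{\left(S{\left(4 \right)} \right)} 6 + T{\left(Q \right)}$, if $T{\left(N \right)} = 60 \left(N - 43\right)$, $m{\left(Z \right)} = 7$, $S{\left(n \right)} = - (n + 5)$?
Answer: $-4818$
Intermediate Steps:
$S{\left(n \right)} = -5 - n$ ($S{\left(n \right)} = - (5 + n) = -5 - n$)
$T{\left(N \right)} = -2580 + 60 N$ ($T{\left(N \right)} = 60 \left(-43 + N\right) = -2580 + 60 N$)
$m{\left(S{\left(4 \right)} \right)} 6 + T{\left(Q \right)} = 7 \cdot 6 + \left(-2580 + 60 \left(-38\right)\right) = 42 - 4860 = -4818$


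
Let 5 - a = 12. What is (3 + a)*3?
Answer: -12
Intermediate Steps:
a = -7 (a = 5 - 1*12 = 5 - 12 = -7)
(3 + a)*3 = (3 - 7)*3 = -4*3 = -12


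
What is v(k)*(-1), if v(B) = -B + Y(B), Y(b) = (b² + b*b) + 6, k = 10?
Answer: -196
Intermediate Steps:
Y(b) = 6 + 2*b² (Y(b) = (b² + b²) + 6 = 2*b² + 6 = 6 + 2*b²)
v(B) = 6 - B + 2*B² (v(B) = -B + (6 + 2*B²) = 6 - B + 2*B²)
v(k)*(-1) = (6 - 1*10 + 2*10²)*(-1) = (6 - 10 + 2*100)*(-1) = (6 - 10 + 200)*(-1) = 196*(-1) = -196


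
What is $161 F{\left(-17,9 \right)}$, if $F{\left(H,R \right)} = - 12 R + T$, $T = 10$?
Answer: $-15778$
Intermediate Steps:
$F{\left(H,R \right)} = 10 - 12 R$ ($F{\left(H,R \right)} = - 12 R + 10 = 10 - 12 R$)
$161 F{\left(-17,9 \right)} = 161 \left(10 - 108\right) = 161 \left(-98\right) = -15778$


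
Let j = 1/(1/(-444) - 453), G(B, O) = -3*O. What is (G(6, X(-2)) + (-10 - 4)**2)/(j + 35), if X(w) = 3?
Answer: 37611871/7039211 ≈ 5.3432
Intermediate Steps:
j = -444/201133 (j = 1/(-1/444 - 453) = 1/(-201133/444) = -444/201133 ≈ -0.0022075)
(G(6, X(-2)) + (-10 - 4)**2)/(j + 35) = (-3*3 + (-10 - 4)**2)/(-444/201133 + 35) = (-9 + (-14)**2)/(7039211/201133) = (-9 + 196)*(201133/7039211) = 187*(201133/7039211) = 37611871/7039211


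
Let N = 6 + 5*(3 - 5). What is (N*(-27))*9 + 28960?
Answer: 29932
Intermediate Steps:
N = -4 (N = 6 + 5*(-2) = 6 - 10 = -4)
(N*(-27))*9 + 28960 = -4*(-27)*9 + 28960 = 108*9 + 28960 = 972 + 28960 = 29932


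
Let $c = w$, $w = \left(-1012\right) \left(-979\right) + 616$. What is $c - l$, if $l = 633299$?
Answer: $358065$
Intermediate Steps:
$w = 991364$ ($w = 990748 + 616 = 991364$)
$c = 991364$
$c - l = 991364 - 633299 = 358065$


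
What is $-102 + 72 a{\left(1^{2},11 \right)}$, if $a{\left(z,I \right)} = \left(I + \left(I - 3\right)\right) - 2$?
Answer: $1122$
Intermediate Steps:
$a{\left(z,I \right)} = -5 + 2 I$ ($a{\left(z,I \right)} = \left(I + \left(-3 + I\right)\right) - 2 = \left(-3 + 2 I\right) - 2 = -5 + 2 I$)
$-102 + 72 a{\left(1^{2},11 \right)} = -102 + 72 \left(-5 + 2 \cdot 11\right) = -102 + 72 \left(-5 + 22\right) = -102 + 72 \cdot 17 = -102 + 1224 = 1122$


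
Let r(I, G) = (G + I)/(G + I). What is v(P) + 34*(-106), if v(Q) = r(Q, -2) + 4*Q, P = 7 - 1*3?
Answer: -3587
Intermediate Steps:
P = 4 (P = 7 - 3 = 4)
r(I, G) = 1
v(Q) = 1 + 4*Q
v(P) + 34*(-106) = (1 + 4*4) + 34*(-106) = (1 + 16) - 3604 = 17 - 3604 = -3587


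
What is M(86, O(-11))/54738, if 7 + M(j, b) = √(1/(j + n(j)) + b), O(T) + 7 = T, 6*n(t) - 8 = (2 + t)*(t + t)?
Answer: -7/54738 + I*√13623910/47622060 ≈ -0.00012788 + 7.7507e-5*I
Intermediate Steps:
n(t) = 4/3 + t*(2 + t)/3 (n(t) = 4/3 + ((2 + t)*(t + t))/6 = 4/3 + ((2 + t)*(2*t))/6 = 4/3 + (2*t*(2 + t))/6 = 4/3 + t*(2 + t)/3)
O(T) = -7 + T
M(j, b) = -7 + √(b + 1/(4/3 + j²/3 + 5*j/3)) (M(j, b) = -7 + √(1/(j + (4/3 + j²/3 + 2*j/3)) + b) = -7 + √(1/(4/3 + j²/3 + 5*j/3) + b) = -7 + √(b + 1/(4/3 + j²/3 + 5*j/3)))
M(86, O(-11))/54738 = (-7 + √((3 + (-7 - 11)*(4 + 86² + 5*86))/(4 + 86² + 5*86)))/54738 = (-7 + √((3 - 18*(4 + 7396 + 430))/(4 + 7396 + 430)))*(1/54738) = (-7 + √((3 - 18*7830)/7830))*(1/54738) = (-7 + √((3 - 140940)/7830))*(1/54738) = (-7 + √((1/7830)*(-140937)))*(1/54738) = (-7 + √(-46979/2610))*(1/54738) = (-7 + I*√13623910/870)*(1/54738) = -7/54738 + I*√13623910/47622060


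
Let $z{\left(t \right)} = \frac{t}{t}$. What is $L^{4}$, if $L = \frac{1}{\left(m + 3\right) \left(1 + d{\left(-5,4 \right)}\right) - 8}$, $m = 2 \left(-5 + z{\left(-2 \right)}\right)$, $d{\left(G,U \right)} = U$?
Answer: $\frac{1}{1185921} \approx 8.4323 \cdot 10^{-7}$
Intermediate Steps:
$z{\left(t \right)} = 1$
$m = -8$ ($m = 2 \left(-5 + 1\right) = 2 \left(-4\right) = -8$)
$L = - \frac{1}{33}$ ($L = \frac{1}{\left(-8 + 3\right) \left(1 + 4\right) - 8} = \frac{1}{\left(-5\right) 5 - 8} = \frac{1}{-25 - 8} = \frac{1}{-33} = - \frac{1}{33} \approx -0.030303$)
$L^{4} = \left(- \frac{1}{33}\right)^{4} = \frac{1}{1185921}$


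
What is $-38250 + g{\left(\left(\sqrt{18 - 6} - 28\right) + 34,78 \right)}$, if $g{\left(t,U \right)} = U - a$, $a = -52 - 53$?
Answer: $-38067$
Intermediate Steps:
$a = -105$ ($a = -52 - 53 = -105$)
$g{\left(t,U \right)} = 105 + U$ ($g{\left(t,U \right)} = U - -105 = U + 105 = 105 + U$)
$-38250 + g{\left(\left(\sqrt{18 - 6} - 28\right) + 34,78 \right)} = -38250 + \left(105 + 78\right) = -38250 + 183 = -38067$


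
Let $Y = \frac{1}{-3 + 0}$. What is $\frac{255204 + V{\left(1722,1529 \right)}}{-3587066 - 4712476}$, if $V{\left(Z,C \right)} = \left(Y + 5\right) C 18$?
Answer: $- \frac{63940}{1383257} \approx -0.046224$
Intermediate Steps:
$Y = - \frac{1}{3}$ ($Y = \frac{1}{-3} = - \frac{1}{3} \approx -0.33333$)
$V{\left(Z,C \right)} = 84 C$ ($V{\left(Z,C \right)} = \left(- \frac{1}{3} + 5\right) C 18 = \frac{14 C}{3} \cdot 18 = 84 C$)
$\frac{255204 + V{\left(1722,1529 \right)}}{-3587066 - 4712476} = \frac{255204 + 84 \cdot 1529}{-3587066 - 4712476} = \frac{255204 + 128436}{-8299542} = 383640 \left(- \frac{1}{8299542}\right) = - \frac{63940}{1383257}$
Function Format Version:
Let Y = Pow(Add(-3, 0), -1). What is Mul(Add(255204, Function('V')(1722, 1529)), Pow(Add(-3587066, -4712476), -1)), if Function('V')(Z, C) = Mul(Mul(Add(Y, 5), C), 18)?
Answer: Rational(-63940, 1383257) ≈ -0.046224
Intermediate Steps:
Y = Rational(-1, 3) (Y = Pow(-3, -1) = Rational(-1, 3) ≈ -0.33333)
Function('V')(Z, C) = Mul(84, C) (Function('V')(Z, C) = Mul(Mul(Add(Rational(-1, 3), 5), C), 18) = Mul(Mul(Rational(14, 3), C), 18) = Mul(84, C))
Mul(Add(255204, Function('V')(1722, 1529)), Pow(Add(-3587066, -4712476), -1)) = Mul(Add(255204, Mul(84, 1529)), Pow(Add(-3587066, -4712476), -1)) = Mul(Add(255204, 128436), Pow(-8299542, -1)) = Mul(383640, Rational(-1, 8299542)) = Rational(-63940, 1383257)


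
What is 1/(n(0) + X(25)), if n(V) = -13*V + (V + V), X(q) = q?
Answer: 1/25 ≈ 0.040000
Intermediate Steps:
n(V) = -11*V (n(V) = -13*V + 2*V = -11*V)
1/(n(0) + X(25)) = 1/(-11*0 + 25) = 1/(0 + 25) = 1/25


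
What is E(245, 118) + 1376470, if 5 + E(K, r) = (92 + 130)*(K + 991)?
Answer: 1650857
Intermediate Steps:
E(K, r) = 219997 + 222*K (E(K, r) = -5 + (92 + 130)*(K + 991) = -5 + 222*(991 + K) = -5 + (220002 + 222*K) = 219997 + 222*K)
E(245, 118) + 1376470 = (219997 + 222*245) + 1376470 = (219997 + 54390) + 1376470 = 274387 + 1376470 = 1650857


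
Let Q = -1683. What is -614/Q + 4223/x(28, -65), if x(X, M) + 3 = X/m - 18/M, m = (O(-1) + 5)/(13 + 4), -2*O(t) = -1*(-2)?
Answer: 466615697/12720114 ≈ 36.683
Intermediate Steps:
O(t) = -1 (O(t) = -(-1)*(-2)/2 = -½*2 = -1)
m = 4/17 (m = (-1 + 5)/(13 + 4) = 4/17 ≈ 0.23529)
x(X, M) = -3 - 18/M + 17*X/4 (x(X, M) = -3 + (X/(4/17) - 18/M) = -3 + (X*(17/4) - 18/M) = -3 + (17*X/4 - 18/M) = -3 + (-18/M + 17*X/4) = -3 - 18/M + 17*X/4)
-614/Q + 4223/x(28, -65) = -614/(-1683) + 4223/(-3 - 18/(-65) + (17/4)*28) = -614*(-1/1683) + 4223/(-3 - 18*(-1/65) + 119) = 614/1683 + 4223/(-3 + 18/65 + 119) = 614/1683 + 4223/(7558/65) = 614/1683 + 4223*(65/7558) = 614/1683 + 274495/7558 = 466615697/12720114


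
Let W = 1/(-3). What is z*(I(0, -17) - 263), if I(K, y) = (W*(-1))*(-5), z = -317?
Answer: 251698/3 ≈ 83899.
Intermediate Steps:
W = -⅓ ≈ -0.33333
I(K, y) = -5/3 (I(K, y) = -⅓*(-1)*(-5) = (⅓)*(-5) = -5/3)
z*(I(0, -17) - 263) = -317*(-5/3 - 263) = -317*(-794/3) = 251698/3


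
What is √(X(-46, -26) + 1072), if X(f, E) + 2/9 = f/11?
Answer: 2*√290653/33 ≈ 32.674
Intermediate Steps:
X(f, E) = -2/9 + f/11
√(X(-46, -26) + 1072) = √((-2/9 + (1/11)*(-46)) + 1072) = √((-2/9 - 46/11) + 1072) = √(-436/99 + 1072) = √(105692/99) = 2*√290653/33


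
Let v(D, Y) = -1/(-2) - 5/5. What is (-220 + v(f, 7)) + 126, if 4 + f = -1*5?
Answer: -189/2 ≈ -94.500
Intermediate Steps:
f = -9 (f = -4 - 1*5 = -4 - 5 = -9)
v(D, Y) = -½ (v(D, Y) = -1*(-½) - 5*⅕ = ½ - 1 = -½)
(-220 + v(f, 7)) + 126 = (-220 - ½) + 126 = -441/2 + 126 = -189/2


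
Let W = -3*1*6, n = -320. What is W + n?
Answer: -338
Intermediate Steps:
W = -18 (W = -3*6 = -18)
W + n = -18 - 320 = -338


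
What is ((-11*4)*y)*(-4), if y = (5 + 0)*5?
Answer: 4400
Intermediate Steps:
y = 25 (y = 5*5 = 25)
((-11*4)*y)*(-4) = (-11*4*25)*(-4) = -44*25*(-4) = -1100*(-4) = 4400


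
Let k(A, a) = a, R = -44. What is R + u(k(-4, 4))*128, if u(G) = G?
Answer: 468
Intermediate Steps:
R + u(k(-4, 4))*128 = -44 + 4*128 = -44 + 512 = 468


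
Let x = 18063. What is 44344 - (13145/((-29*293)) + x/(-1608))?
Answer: 202018165005/4554392 ≈ 44357.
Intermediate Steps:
44344 - (13145/((-29*293)) + x/(-1608)) = 44344 - (13145/((-29*293)) + 18063/(-1608)) = 44344 - (13145/(-8497) + 18063*(-1/1608)) = 44344 - (13145*(-1/8497) - 6021/536) = 44344 - (-13145/8497 - 6021/536) = 44344 - 1*(-58206157/4554392) = 44344 + 58206157/4554392 = 202018165005/4554392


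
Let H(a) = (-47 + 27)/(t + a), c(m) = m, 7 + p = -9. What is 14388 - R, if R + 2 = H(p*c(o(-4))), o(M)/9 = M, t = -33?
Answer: 7813790/543 ≈ 14390.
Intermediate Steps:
p = -16 (p = -7 - 9 = -16)
o(M) = 9*M
H(a) = -20/(-33 + a) (H(a) = (-47 + 27)/(-33 + a) = -20/(-33 + a))
R = -1106/543 (R = -2 - 20/(-33 - 144*(-4)) = -2 - 20/(-33 - 16*(-36)) = -2 - 20/(-33 + 576) = -2 - 20/543 = -1106/543 ≈ -2.0368)
14388 - R = 14388 - 1*(-1106/543) = 14388 + 1106/543 = 7813790/543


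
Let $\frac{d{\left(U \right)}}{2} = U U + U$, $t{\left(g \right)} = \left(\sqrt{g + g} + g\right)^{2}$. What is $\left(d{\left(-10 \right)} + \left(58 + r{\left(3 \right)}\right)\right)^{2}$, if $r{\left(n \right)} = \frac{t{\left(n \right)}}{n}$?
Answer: $59073 + 972 \sqrt{6} \approx 61454.0$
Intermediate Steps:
$t{\left(g \right)} = \left(g + \sqrt{2} \sqrt{g}\right)^{2}$ ($t{\left(g \right)} = \left(\sqrt{2 g} + g\right)^{2} = \left(\sqrt{2} \sqrt{g} + g\right)^{2} = \left(g + \sqrt{2} \sqrt{g}\right)^{2}$)
$r{\left(n \right)} = \frac{\left(n + \sqrt{2} \sqrt{n}\right)^{2}}{n}$
$d{\left(U \right)} = 2 U + 2 U^{2}$ ($d{\left(U \right)} = 2 \left(U U + U\right) = 2 \left(U^{2} + U\right) = 2 \left(U + U^{2}\right) = 2 U + 2 U^{2}$)
$\left(d{\left(-10 \right)} + \left(58 + r{\left(3 \right)}\right)\right)^{2} = \left(2 \left(-10\right) \left(1 - 10\right) + \left(58 + \frac{\left(3 + \sqrt{2} \sqrt{3}\right)^{2}}{3}\right)\right)^{2} = \left(2 \left(-10\right) \left(-9\right) + \left(58 + \frac{\left(3 + \sqrt{6}\right)^{2}}{3}\right)\right)^{2} = \left(180 + \left(58 + \frac{\left(3 + \sqrt{6}\right)^{2}}{3}\right)\right)^{2} = \left(238 + \frac{\left(3 + \sqrt{6}\right)^{2}}{3}\right)^{2}$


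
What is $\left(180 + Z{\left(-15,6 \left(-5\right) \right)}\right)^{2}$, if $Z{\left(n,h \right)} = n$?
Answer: $27225$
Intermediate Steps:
$\left(180 + Z{\left(-15,6 \left(-5\right) \right)}\right)^{2} = \left(180 - 15\right)^{2} = 165^{2} = 27225$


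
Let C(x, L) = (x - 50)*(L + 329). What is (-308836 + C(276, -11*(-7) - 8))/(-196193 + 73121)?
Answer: 27361/15384 ≈ 1.7785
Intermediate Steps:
C(x, L) = (-50 + x)*(329 + L)
(-308836 + C(276, -11*(-7) - 8))/(-196193 + 73121) = (-308836 + (-16450 - 50*(-11*(-7) - 8) + 329*276 + (-11*(-7) - 8)*276))/(-196193 + 73121) = (-308836 + (-16450 - 50*(77 - 8) + 90804 + (77 - 8)*276))/(-123072) = (-308836 + (-16450 - 50*69 + 90804 + 69*276))*(-1/123072) = (-308836 + (-16450 - 3450 + 90804 + 19044))*(-1/123072) = (-308836 + 89948)*(-1/123072) = -218888*(-1/123072) = 27361/15384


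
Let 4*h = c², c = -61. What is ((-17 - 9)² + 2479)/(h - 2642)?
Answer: -12620/6847 ≈ -1.8431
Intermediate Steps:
h = 3721/4 (h = (¼)*(-61)² = (¼)*3721 = 3721/4 ≈ 930.25)
((-17 - 9)² + 2479)/(h - 2642) = ((-17 - 9)² + 2479)/(3721/4 - 2642) = ((-26)² + 2479)/(-6847/4) = (676 + 2479)*(-4/6847) = 3155*(-4/6847) = -12620/6847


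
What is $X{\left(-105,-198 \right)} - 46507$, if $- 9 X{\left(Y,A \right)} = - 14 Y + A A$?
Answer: $- \frac{153079}{3} \approx -51026.0$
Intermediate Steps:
$X{\left(Y,A \right)} = - \frac{A^{2}}{9} + \frac{14 Y}{9}$ ($X{\left(Y,A \right)} = - \frac{- 14 Y + A A}{9} = - \frac{- 14 Y + A^{2}}{9} = - \frac{A^{2} - 14 Y}{9} = - \frac{A^{2}}{9} + \frac{14 Y}{9}$)
$X{\left(-105,-198 \right)} - 46507 = \left(- \frac{\left(-198\right)^{2}}{9} + \frac{14}{9} \left(-105\right)\right) - 46507 = \left(\left(- \frac{1}{9}\right) 39204 - \frac{490}{3}\right) - 46507 = \left(-4356 - \frac{490}{3}\right) - 46507 = - \frac{13558}{3} - 46507 = - \frac{153079}{3}$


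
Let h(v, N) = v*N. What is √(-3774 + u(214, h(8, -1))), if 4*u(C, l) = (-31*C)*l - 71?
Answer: 19*√105/2 ≈ 97.346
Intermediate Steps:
h(v, N) = N*v
u(C, l) = -71/4 - 31*C*l/4 (u(C, l) = ((-31*C)*l - 71)/4 = (-31*C*l - 71)/4 = (-71 - 31*C*l)/4 = -71/4 - 31*C*l/4)
√(-3774 + u(214, h(8, -1))) = √(-3774 + (-71/4 - 31/4*214*(-1*8))) = √(-3774 + (-71/4 - 31/4*214*(-8))) = √(-3774 + (-71/4 + 13268)) = √(-3774 + 53001/4) = √(37905/4) = 19*√105/2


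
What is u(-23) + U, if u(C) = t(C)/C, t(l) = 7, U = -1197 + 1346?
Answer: 3420/23 ≈ 148.70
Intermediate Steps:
U = 149
u(C) = 7/C
u(-23) + U = 7/(-23) + 149 = 7*(-1/23) + 149 = -7/23 + 149 = 3420/23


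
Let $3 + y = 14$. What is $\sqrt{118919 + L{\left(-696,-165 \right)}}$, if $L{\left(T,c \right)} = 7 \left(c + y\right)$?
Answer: $\sqrt{117841} \approx 343.28$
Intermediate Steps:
$y = 11$ ($y = -3 + 14 = 11$)
$L{\left(T,c \right)} = 77 + 7 c$ ($L{\left(T,c \right)} = 7 \left(c + 11\right) = 7 \left(11 + c\right) = 77 + 7 c$)
$\sqrt{118919 + L{\left(-696,-165 \right)}} = \sqrt{118919 + \left(77 + 7 \left(-165\right)\right)} = \sqrt{118919 + \left(77 - 1155\right)} = \sqrt{118919 - 1078} = \sqrt{117841}$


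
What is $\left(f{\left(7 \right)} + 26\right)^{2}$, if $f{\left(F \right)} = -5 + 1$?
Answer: $484$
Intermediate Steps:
$f{\left(F \right)} = -4$
$\left(f{\left(7 \right)} + 26\right)^{2} = \left(-4 + 26\right)^{2} = 22^{2} = 484$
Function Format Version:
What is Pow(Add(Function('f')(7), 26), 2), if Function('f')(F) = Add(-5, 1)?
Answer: 484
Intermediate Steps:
Function('f')(F) = -4
Pow(Add(Function('f')(7), 26), 2) = Pow(Add(-4, 26), 2) = Pow(22, 2) = 484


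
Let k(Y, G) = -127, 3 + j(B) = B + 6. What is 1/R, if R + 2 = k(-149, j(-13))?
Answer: -1/129 ≈ -0.0077519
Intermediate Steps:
j(B) = 3 + B (j(B) = -3 + (B + 6) = -3 + (6 + B) = 3 + B)
R = -129 (R = -2 - 127 = -129)
1/R = 1/(-129) = -1/129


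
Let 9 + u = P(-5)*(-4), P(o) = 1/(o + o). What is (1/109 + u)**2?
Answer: 21921124/297025 ≈ 73.802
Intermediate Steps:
P(o) = 1/(2*o)
u = -43/5 (u = -9 + ((1/2)/(-5))*(-4) = -9 + ((1/2)*(-1/5))*(-4) = -9 - 1/10*(-4) = -9 + 2/5 = -43/5 ≈ -8.6000)
(1/109 + u)**2 = (1/109 - 43/5)**2 = (-4682/545)**2 = 21921124/297025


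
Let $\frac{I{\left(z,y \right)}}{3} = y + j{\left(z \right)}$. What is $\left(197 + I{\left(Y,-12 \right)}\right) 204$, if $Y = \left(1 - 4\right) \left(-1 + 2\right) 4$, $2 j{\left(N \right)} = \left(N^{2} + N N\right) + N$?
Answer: $117300$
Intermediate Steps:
$j{\left(N \right)} = N^{2} + \frac{N}{2}$ ($j{\left(N \right)} = \frac{\left(N^{2} + N N\right) + N}{2} = \frac{\left(N^{2} + N^{2}\right) + N}{2} = \frac{2 N^{2} + N}{2} = \frac{N + 2 N^{2}}{2} = N^{2} + \frac{N}{2}$)
$Y = -12$ ($Y = \left(-3\right) 1 \cdot 4 = \left(-3\right) 4 = -12$)
$I{\left(z,y \right)} = 3 y + 3 z \left(\frac{1}{2} + z\right)$ ($I{\left(z,y \right)} = 3 \left(y + z \left(\frac{1}{2} + z\right)\right) = 3 y + 3 z \left(\frac{1}{2} + z\right)$)
$\left(197 + I{\left(Y,-12 \right)}\right) 204 = \left(197 + \left(3 \left(-12\right) + \frac{3}{2} \left(-12\right) \left(1 + 2 \left(-12\right)\right)\right)\right) 204 = \left(197 - \left(36 + 18 \left(1 - 24\right)\right)\right) 204 = \left(197 - \left(36 + 18 \left(-23\right)\right)\right) 204 = \left(197 + \left(-36 + 414\right)\right) 204 = \left(197 + 378\right) 204 = 575 \cdot 204 = 117300$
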